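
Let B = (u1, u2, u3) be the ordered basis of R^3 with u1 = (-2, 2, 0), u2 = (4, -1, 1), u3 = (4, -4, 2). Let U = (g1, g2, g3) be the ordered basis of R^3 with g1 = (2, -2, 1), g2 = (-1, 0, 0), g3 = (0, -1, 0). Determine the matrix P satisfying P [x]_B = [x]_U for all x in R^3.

Take x = uj: its B-coordinates are the j-th standard unit vector, so P e_j — column j of P — equals [uj]_U.
u1 = 0·g1 + 2g2 - 2g3, giving column 1 = (0, 2, -2); repeating for each j gives P = [[0, 1, 2], [2, -2, 0], [-2, -1, 0]].

[[0, 1, 2], [2, -2, 0], [-2, -1, 0]]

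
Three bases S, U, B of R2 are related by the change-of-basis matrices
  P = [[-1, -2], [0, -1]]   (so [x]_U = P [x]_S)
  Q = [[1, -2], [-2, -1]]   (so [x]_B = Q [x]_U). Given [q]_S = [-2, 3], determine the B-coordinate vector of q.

[2, 11]

Composing the changes, [q]_B = Q P [q]_S.
Q P = [[-1, 0], [2, 5]]; applying this to [-2, 3] gives [2, 11].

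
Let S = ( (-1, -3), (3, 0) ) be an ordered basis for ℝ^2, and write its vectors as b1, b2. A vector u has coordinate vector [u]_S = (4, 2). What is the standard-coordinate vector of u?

By definition u = 4b1 + 2b2.
Summing componentwise gives (2, -12).

(2, -12)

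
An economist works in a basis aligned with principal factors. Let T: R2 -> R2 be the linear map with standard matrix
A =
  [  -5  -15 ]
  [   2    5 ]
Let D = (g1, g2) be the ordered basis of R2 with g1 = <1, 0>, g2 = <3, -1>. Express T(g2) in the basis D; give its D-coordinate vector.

Column 2 of [T]_D is the D-coordinate vector of T(g2).
In standard coordinates T(g2) = A g2 = <0, 1>.
Converting to D: <0, 1> = 3g1 - g2, so the coordinate vector is <3, -1>.

<3, -1>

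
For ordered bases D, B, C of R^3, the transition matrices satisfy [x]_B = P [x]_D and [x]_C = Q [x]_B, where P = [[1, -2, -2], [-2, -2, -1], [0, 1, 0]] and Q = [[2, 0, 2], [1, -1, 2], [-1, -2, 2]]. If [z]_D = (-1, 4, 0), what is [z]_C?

First [z]_B = P [z]_D = (-9, -6, 4).
Then [z]_C = Q [z]_B = (-10, 5, 29).

(-10, 5, 29)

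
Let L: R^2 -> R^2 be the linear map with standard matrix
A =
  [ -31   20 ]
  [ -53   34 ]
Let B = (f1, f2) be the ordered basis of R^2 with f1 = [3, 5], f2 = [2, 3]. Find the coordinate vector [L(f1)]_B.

[1, 2]

Compute L(f1) = A f1 = [7, 11] in standard coordinates.
Then write this in B-coordinates: solve for y in y_1 f1 + y_2 f2 = [7, 11].
This gives y = [1, 2], which is column 1 of [L]_B.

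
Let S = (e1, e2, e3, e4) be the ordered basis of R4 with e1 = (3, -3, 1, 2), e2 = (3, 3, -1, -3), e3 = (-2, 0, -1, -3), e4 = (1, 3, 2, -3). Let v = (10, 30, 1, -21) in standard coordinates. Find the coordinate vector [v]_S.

(-3, 4, -2, 3)

Write v = c_1 e1 + ... + c_4 e4 and solve for the c_i.
Row-reducing the augmented matrix [M | v] gives c = (-3, 4, -2, 3).
Check: -3e1 + 4e2 - 2e3 + 3e4 = (10, 30, 1, -21).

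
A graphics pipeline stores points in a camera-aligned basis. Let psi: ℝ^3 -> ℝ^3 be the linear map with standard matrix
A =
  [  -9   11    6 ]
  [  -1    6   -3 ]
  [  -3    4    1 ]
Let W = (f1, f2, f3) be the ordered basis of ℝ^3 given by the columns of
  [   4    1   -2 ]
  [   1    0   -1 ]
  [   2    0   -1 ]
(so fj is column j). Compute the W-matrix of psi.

With P the matrix whose columns are f1, ..., f3, [psi]_W = P^(-1) A P.
Column by column: psi(f1) = A f1 = (-13, -4, -6); its W-coordinates (-2, -1, 2) give column 1.
Continuing for each basis vector yields [psi]_W = [[-2, -2, 2], [-1, -3, -1], [2, -1, 3]].

[[-2, -2, 2], [-1, -3, -1], [2, -1, 3]]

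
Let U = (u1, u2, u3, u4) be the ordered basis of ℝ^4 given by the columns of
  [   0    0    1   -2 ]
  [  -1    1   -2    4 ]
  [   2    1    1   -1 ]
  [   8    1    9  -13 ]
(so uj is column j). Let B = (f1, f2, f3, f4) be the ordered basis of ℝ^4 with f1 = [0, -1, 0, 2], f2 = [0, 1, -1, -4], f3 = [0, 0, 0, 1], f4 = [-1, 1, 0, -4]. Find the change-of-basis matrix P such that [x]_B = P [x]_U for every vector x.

Take x = uj: its U-coordinates are the j-th standard unit vector, so P e_j — column j of P — equals [uj]_B.
u1 = -f1 - 2f2 + 2f3 + 0·f4, giving column 1 = [-1, -2, 2, 0]; repeating for each j gives P = [[-1, -2, 0, -1], [-2, -1, -1, 1], [2, 1, 1, 1], [0, 0, -1, 2]].

[[-1, -2, 0, -1], [-2, -1, -1, 1], [2, 1, 1, 1], [0, 0, -1, 2]]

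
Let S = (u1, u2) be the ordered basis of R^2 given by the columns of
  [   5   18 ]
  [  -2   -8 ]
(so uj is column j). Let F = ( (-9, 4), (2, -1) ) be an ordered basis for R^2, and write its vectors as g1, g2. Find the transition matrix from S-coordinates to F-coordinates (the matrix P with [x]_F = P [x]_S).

[[-1, -2], [-2, 0]]

Let M have columns uj and N have columns gj. Then for every x, N [x]_F = x = M [x]_S, so P = N^(-1) M.
Since det N = 1, N^(-1) has integer entries; multiplying gives P = [[-1, -2], [-2, 0]].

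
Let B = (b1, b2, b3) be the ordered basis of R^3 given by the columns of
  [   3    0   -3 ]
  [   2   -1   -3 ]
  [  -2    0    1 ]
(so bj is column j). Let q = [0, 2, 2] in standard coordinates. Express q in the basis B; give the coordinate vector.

[-2, 0, -2]

[q]_B is the unique c with M c = q, where M has columns b1, ..., b3.
Solving this 3x3 system gives c = (-2, 0, -2).
Check: -2b1 + 0·b2 - 2b3 = [0, 2, 2].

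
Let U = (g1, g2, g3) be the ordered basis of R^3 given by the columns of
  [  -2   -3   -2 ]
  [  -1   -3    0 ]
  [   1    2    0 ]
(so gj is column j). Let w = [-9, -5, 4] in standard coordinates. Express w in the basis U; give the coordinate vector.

Write w = c_1 g1 + ... + c_3 g3 and solve for the c_i.
Solving this 3x3 system gives c = (2, 1, 1).
Check: 2g1 + g2 + g3 = [-9, -5, 4].

[2, 1, 1]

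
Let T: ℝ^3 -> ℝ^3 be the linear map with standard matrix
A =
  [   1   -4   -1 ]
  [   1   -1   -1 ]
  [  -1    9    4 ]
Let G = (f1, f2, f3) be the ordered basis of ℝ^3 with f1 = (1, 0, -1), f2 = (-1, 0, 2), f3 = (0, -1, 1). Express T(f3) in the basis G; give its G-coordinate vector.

Column 3 of [T]_G is the G-coordinate vector of T(f3).
In standard coordinates T(f3) = A f3 = (3, 0, -5).
Converting to G: (3, 0, -5) = f1 - 2f2 + 0·f3, so the coordinate vector is (1, -2, 0).

(1, -2, 0)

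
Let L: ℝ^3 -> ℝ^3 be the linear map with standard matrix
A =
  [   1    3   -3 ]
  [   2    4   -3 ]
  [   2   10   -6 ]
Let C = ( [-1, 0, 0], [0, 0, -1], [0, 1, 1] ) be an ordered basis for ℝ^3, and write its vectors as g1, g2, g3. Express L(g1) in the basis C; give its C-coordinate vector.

Column 1 of [L]_C is the C-coordinate vector of L(g1).
In standard coordinates L(g1) = A g1 = [-1, -2, -2].
Converting to C: [-1, -2, -2] = g1 + 0·g2 - 2g3, so the coordinate vector is [1, 0, -2].

[1, 0, -2]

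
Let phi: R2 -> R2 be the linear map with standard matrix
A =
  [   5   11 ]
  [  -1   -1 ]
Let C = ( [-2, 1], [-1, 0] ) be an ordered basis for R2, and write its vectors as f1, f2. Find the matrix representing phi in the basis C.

With P the matrix whose columns are f1, f2, [phi]_C = P^(-1) A P.
Column by column: phi(f1) = A f1 = [1, 1]; its C-coordinates [1, -3] give column 1.
Continuing for each basis vector yields [phi]_C = [[1, 1], [-3, 3]].

[[1, 1], [-3, 3]]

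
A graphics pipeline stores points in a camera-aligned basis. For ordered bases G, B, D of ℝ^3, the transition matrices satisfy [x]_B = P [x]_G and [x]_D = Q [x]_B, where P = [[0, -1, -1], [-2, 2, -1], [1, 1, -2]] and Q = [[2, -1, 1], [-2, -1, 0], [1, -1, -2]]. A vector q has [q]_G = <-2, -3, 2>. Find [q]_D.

Composing the changes, [q]_D = Q P [q]_G.
Q P = [[3, -3, -3], [2, 0, 3], [0, -5, 4]]; applying this to <-2, -3, 2> gives <-3, 2, 23>.

<-3, 2, 23>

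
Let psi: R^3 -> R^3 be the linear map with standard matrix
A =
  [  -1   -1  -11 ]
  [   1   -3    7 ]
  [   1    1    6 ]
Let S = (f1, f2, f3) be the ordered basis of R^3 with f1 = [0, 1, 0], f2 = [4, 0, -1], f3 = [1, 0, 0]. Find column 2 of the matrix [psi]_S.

[-3, 2, -1]

Column 2 of [psi]_S is the S-coordinate vector of psi(f2).
In standard coordinates psi(f2) = A f2 = [7, -3, -2].
Converting to S: [7, -3, -2] = -3f1 + 2f2 - f3, so the coordinate vector is [-3, 2, -1].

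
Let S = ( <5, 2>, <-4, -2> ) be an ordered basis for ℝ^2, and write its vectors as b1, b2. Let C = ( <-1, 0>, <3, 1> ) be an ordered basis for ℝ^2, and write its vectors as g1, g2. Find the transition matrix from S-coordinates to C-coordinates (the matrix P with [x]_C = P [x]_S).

[[1, -2], [2, -2]]

Take x = bj: its S-coordinates are the j-th standard unit vector, so P e_j — column j of P — equals [bj]_C.
b1 = g1 + 2g2, giving column 1 = <1, 2>; repeating for each j gives P = [[1, -2], [2, -2]].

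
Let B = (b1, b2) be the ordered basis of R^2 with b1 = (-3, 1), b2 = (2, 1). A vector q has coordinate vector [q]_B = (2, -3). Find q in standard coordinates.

The coordinates say q = 2b1 - 3b2; adding the scaled basis vectors gives (-12, -1).

(-12, -1)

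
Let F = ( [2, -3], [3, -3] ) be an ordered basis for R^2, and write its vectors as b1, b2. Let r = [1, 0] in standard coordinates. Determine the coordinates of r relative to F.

[-1, 1]

Write r = c_1 b1 + c_2 b2 and solve for the c_i.
System: 2c_1 + 3c_2 = 1, -3c_1 - 3c_2 = 0; solving gives c_1 = -1, c_2 = 1.
Check: -b1 + b2 = [1, 0].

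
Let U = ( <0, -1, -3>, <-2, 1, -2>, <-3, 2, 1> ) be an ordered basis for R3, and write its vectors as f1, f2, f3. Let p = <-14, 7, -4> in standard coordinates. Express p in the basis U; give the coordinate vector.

<2, 1, 4>

We seek scalars with c_1 f1 + ... + c_3 f3 = p; equivalently solve M c = p where the columns of M are f1, ..., f3.
Row-reducing the augmented matrix [M | p] gives c = (2, 1, 4).
Check: 2f1 + f2 + 4f3 = <-14, 7, -4>.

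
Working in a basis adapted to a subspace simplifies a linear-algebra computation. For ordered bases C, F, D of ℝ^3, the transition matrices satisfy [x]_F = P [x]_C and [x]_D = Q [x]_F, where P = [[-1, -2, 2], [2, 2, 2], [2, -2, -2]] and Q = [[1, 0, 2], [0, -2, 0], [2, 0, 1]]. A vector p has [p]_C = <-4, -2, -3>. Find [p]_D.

Apply P to get F-coordinates <2, -18, 2>, then Q to get D-coordinates.
The result is [p]_D = <6, 36, 6>.

<6, 36, 6>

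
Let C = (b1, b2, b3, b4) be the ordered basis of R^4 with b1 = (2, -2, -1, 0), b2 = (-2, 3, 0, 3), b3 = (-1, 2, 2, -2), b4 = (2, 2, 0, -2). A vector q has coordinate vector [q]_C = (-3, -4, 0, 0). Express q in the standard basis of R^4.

(2, -6, 3, -12)

q = M [q]_C, where M has columns b1, ..., b4.
Carrying out the matrix-vector product, q = (2, -6, 3, -12).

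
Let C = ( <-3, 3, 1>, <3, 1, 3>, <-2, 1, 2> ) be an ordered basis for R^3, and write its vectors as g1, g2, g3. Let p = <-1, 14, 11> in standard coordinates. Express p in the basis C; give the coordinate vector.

<4, 3, -1>

[p]_C is the unique c with M c = p, where M has columns g1, ..., g3.
Gaussian elimination on [M | p] yields c = (4, 3, -1).
Check: 4g1 + 3g2 - g3 = <-1, 14, 11>.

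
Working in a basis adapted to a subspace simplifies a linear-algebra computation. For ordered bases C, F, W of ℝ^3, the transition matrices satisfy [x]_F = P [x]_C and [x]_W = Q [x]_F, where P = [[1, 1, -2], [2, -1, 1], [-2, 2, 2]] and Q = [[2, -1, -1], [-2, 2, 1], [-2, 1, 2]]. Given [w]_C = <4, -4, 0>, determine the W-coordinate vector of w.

Composing the changes, [w]_W = Q P [w]_C.
Q P = [[2, 1, -7], [0, -2, 8], [-4, 1, 9]]; applying this to <4, -4, 0> gives <4, 8, -20>.

<4, 8, -20>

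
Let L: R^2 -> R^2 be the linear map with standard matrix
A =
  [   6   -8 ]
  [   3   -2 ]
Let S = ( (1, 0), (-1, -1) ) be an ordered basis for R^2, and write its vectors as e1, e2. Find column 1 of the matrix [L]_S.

Column 1 of [L]_S is the S-coordinate vector of L(e1).
In standard coordinates L(e1) = A e1 = (6, 3).
Converting to S: (6, 3) = 3e1 - 3e2, so the coordinate vector is (3, -3).

(3, -3)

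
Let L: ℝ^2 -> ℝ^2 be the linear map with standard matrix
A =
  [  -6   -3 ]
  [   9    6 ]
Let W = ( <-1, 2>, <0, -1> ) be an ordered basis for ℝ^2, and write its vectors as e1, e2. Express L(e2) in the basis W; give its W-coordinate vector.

Column 2 of [L]_W is the W-coordinate vector of L(e2).
In standard coordinates L(e2) = A e2 = <3, -6>.
Converting to W: <3, -6> = -3e1 + 0·e2, so the coordinate vector is <-3, 0>.

<-3, 0>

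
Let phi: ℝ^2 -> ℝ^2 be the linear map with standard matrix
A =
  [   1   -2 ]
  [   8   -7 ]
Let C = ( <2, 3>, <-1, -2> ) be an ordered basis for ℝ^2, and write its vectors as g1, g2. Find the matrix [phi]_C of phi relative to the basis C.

[[-3, 0], [-2, -3]]

With P the matrix whose columns are g1, g2, [phi]_C = P^(-1) A P.
Column by column: phi(g1) = A g1 = <-4, -5>; its C-coordinates <-3, -2> give column 1.
Continuing for each basis vector yields [phi]_C = [[-3, 0], [-2, -3]].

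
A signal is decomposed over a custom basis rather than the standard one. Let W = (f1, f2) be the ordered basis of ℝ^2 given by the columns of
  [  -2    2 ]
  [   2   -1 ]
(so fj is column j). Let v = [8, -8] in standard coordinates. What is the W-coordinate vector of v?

We seek scalars with c_1 f1 + c_2 f2 = v; equivalently solve M c = v where the columns of M are f1, f2.
System: -2c_1 + 2c_2 = 8, 2c_1 - c_2 = -8; solving gives c_1 = -4, c_2 = 0.
Check: -4f1 + 0·f2 = [8, -8].

[-4, 0]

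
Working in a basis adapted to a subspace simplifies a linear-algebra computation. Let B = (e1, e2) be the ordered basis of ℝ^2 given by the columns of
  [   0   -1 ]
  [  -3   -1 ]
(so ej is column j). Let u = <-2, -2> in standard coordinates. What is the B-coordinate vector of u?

<0, 2>

We seek scalars with c_1 e1 + c_2 e2 = u; equivalently solve M c = u where the columns of M are e1, e2.
System: 0c_1 - c_2 = -2, -3c_1 - c_2 = -2; solving gives c_1 = 0, c_2 = 2.
Check: 0·e1 + 2e2 = <-2, -2>.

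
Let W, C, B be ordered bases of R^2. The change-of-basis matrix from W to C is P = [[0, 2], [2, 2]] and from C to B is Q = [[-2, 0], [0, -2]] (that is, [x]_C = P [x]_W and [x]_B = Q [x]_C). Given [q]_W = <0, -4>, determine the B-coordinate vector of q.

Composing the changes, [q]_B = Q P [q]_W.
Q P = [[0, -4], [-4, -4]]; applying this to <0, -4> gives <16, 16>.

<16, 16>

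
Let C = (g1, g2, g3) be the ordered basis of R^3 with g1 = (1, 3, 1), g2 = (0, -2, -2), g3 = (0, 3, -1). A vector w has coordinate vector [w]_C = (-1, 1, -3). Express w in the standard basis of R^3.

(-1, -14, 0)

w = M [w]_C, where M has columns g1, ..., g3.
Carrying out the matrix-vector product, w = (-1, -14, 0).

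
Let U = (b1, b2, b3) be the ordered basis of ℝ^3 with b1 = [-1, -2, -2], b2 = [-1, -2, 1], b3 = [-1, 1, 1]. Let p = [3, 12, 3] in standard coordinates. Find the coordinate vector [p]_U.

[-2, -3, 2]

Write p = c_1 b1 + ... + c_3 b3 and solve for the c_i.
Solving this 3x3 system gives c = (-2, -3, 2).
Check: -2b1 - 3b2 + 2b3 = [3, 12, 3].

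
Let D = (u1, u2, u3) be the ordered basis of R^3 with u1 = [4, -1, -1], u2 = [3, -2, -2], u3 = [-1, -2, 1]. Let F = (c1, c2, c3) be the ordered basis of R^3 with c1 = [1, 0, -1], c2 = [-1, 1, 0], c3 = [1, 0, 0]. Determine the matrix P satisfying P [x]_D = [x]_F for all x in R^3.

[[1, 2, -1], [-1, -2, -2], [2, -1, -2]]

Column j of P is [uj]_F, since P maps D-coordinates to F-coordinates.
Expressing u1 in F: u1 = c1 - c2 + 2c3, so column 1 of P is [1, -1, 2].
Doing the same for each uj gives P = [[1, 2, -1], [-1, -2, -2], [2, -1, -2]].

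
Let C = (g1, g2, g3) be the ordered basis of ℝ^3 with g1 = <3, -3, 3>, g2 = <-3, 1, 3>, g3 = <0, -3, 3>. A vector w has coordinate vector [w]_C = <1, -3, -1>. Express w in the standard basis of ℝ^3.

<12, -3, -9>

The coordinates say w = g1 - 3g2 - g3; adding the scaled basis vectors gives <12, -3, -9>.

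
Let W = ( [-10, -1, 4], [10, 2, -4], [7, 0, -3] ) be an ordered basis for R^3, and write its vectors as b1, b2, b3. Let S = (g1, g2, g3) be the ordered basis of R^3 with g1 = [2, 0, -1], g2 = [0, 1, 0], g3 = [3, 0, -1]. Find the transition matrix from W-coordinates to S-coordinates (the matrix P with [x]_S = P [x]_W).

Column j of P is [bj]_S, since P maps W-coordinates to S-coordinates.
Expressing b1 in S: b1 = -2g1 - g2 - 2g3, so column 1 of P is [-2, -1, -2].
Doing the same for each bj gives P = [[-2, 2, 2], [-1, 2, 0], [-2, 2, 1]].

[[-2, 2, 2], [-1, 2, 0], [-2, 2, 1]]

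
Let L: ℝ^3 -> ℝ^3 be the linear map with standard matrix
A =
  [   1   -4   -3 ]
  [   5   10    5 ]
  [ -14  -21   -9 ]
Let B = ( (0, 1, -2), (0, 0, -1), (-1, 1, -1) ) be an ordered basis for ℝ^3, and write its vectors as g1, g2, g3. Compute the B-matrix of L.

[[2, -2, -2], [1, -2, 0], [-2, -3, 2]]

The j-th column of [L]_B is [L(gj)]_B.
L(g1) = A g1 = (2, 0, -3) = 2g1 + g2 - 2g3, so column 1 is (2, 1, -2).
Repeating for g2, g3 and assembling the columns gives [[2, -2, -2], [1, -2, 0], [-2, -3, 2]].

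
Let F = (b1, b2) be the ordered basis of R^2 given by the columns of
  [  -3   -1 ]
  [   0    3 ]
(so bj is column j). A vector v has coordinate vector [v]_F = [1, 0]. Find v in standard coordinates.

[-3, 0]

By definition v = b1 + 0·b2.
Summing componentwise gives [-3, 0].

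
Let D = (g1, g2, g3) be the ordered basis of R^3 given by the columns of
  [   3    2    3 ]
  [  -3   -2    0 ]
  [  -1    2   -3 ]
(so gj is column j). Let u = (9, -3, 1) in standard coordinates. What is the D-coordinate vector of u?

(-1, 3, 2)

[u]_D is the unique c with M c = u, where M has columns g1, ..., g3.
Gaussian elimination on [M | u] yields c = (-1, 3, 2).
Check: -g1 + 3g2 + 2g3 = (9, -3, 1).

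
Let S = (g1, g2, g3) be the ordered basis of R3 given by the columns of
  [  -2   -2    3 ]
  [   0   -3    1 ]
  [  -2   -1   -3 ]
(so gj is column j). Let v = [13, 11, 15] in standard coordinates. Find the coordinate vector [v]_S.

We seek scalars with c_1 g1 + ... + c_3 g3 = v; equivalently solve M c = v where the columns of M are g1, ..., g3.
Row-reducing the augmented matrix [M | v] gives c = (-4, -4, -1).
Check: -4g1 - 4g2 - g3 = [13, 11, 15].

[-4, -4, -1]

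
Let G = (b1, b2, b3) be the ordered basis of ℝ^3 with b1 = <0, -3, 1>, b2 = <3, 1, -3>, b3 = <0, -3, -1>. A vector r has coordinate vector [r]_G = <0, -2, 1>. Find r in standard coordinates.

<-6, -5, 5>

By definition r = 0·b1 - 2b2 + b3.
Summing componentwise gives <-6, -5, 5>.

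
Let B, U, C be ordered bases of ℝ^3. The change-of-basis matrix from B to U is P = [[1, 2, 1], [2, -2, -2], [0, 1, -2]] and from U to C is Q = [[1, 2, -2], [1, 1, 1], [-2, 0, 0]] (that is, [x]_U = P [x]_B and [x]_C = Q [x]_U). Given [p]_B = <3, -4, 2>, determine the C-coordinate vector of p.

Composing the changes, [p]_C = Q P [p]_B.
Q P = [[5, -4, 1], [3, 1, -3], [-2, -4, -2]]; applying this to <3, -4, 2> gives <33, -1, 6>.

<33, -1, 6>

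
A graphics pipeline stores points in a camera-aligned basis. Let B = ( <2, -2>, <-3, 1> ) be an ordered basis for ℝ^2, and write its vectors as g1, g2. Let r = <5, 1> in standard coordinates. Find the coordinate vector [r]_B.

<-2, -3>

We seek scalars with c_1 g1 + c_2 g2 = r; equivalently solve M c = r where the columns of M are g1, g2.
System: 2c_1 - 3c_2 = 5, -2c_1 + c_2 = 1; solving gives c_1 = -2, c_2 = -3.
Check: -2g1 - 3g2 = <5, 1>.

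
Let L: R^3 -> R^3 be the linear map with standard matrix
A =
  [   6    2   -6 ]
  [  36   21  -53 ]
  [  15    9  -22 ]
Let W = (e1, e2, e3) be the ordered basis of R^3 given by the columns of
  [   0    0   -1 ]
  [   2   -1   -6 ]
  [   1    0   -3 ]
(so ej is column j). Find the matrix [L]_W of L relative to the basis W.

With P the matrix whose columns are e1, ..., e3, [L]_W = P^(-1) A P.
Column by column: L(e1) = A e1 = [-2, -11, -4]; its W-coordinates [2, 3, 2] give column 1.
Continuing for each basis vector yields [L]_W = [[2, -3, -3], [3, 3, -3], [2, 2, 0]].

[[2, -3, -3], [3, 3, -3], [2, 2, 0]]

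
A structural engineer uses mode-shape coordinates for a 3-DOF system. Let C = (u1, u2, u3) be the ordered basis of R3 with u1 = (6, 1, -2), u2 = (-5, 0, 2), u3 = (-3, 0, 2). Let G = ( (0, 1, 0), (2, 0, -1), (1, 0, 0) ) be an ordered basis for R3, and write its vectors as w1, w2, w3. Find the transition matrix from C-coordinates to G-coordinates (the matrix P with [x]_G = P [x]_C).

Let M have columns uj and N have columns wj. Then for every x, N [x]_G = x = M [x]_C, so P = N^(-1) M.
Since det N = -1, N^(-1) has integer entries; multiplying gives P = [[1, 0, 0], [2, -2, -2], [2, -1, 1]].

[[1, 0, 0], [2, -2, -2], [2, -1, 1]]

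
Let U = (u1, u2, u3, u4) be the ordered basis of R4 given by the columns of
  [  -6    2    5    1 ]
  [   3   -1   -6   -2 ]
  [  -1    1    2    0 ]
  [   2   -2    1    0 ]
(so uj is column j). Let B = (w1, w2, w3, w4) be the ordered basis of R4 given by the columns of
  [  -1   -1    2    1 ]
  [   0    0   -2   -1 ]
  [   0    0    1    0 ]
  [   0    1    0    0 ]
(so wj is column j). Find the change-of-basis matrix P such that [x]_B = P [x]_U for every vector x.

[[1, 1, 0, 1], [2, -2, 1, 0], [-1, 1, 2, 0], [-1, -1, 2, 2]]

Let M have columns uj and N have columns wj. Then for every x, N [x]_B = x = M [x]_U, so P = N^(-1) M.
Since det N = -1, N^(-1) has integer entries; multiplying gives P = [[1, 1, 0, 1], [2, -2, 1, 0], [-1, 1, 2, 0], [-1, -1, 2, 2]].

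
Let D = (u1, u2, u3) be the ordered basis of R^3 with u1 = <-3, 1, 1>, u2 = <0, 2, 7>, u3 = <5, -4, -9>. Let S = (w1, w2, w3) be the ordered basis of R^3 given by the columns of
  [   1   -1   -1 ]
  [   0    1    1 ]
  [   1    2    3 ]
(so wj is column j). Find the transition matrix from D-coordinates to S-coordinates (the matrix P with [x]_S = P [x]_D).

[[-2, 2, 1], [0, 1, -2], [1, 1, -2]]

Take x = uj: its D-coordinates are the j-th standard unit vector, so P e_j — column j of P — equals [uj]_S.
u1 = -2w1 + 0·w2 + w3, giving column 1 = <-2, 0, 1>; repeating for each j gives P = [[-2, 2, 1], [0, 1, -2], [1, 1, -2]].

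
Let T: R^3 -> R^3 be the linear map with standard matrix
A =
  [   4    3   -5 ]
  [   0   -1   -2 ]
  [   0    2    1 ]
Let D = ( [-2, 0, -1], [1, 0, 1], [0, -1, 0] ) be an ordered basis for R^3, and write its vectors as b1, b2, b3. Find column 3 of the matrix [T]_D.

[1, -1, -1]

Column 3 of [T]_D is the D-coordinate vector of T(b3).
In standard coordinates T(b3) = A b3 = [-3, 1, -2].
Converting to D: [-3, 1, -2] = b1 - b2 - b3, so the coordinate vector is [1, -1, -1].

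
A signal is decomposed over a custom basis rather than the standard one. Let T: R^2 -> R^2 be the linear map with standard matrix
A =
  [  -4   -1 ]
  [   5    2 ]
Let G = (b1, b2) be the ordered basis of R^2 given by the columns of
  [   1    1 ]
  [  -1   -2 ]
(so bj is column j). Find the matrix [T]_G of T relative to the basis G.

[[-3, -3], [0, 1]]

Let P have columns b1, b2. Then [T]_G = P^(-1) A P.
Here det P = -1, so P^(-1) is integer; computing A P first and then P^(-1)(A P) gives [[-3, -3], [0, 1]].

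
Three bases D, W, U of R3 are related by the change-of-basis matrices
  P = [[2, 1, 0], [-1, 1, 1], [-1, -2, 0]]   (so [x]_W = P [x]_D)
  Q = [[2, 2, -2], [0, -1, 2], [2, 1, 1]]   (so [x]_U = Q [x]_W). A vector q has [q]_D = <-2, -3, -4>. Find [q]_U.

<-40, 21, -11>

Composing the changes, [q]_U = Q P [q]_D.
Q P = [[4, 8, 2], [-1, -5, -1], [2, 1, 1]]; applying this to <-2, -3, -4> gives <-40, 21, -11>.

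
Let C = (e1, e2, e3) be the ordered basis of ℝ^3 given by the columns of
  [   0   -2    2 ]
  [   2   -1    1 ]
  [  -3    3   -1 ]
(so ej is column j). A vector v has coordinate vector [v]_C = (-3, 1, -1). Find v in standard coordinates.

v = M [v]_C, where M has columns e1, ..., e3.
Carrying out the matrix-vector product, v = (-4, -8, 13).

(-4, -8, 13)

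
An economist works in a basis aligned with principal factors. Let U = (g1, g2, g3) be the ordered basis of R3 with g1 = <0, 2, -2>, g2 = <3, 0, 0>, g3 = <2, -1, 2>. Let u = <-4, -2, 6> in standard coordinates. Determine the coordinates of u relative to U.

We seek scalars with c_1 g1 + ... + c_3 g3 = u; equivalently solve M c = u where the columns of M are g1, ..., g3.
Row-reducing the augmented matrix [M | u] gives c = (1, -4, 4).
Check: g1 - 4g2 + 4g3 = <-4, -2, 6>.

<1, -4, 4>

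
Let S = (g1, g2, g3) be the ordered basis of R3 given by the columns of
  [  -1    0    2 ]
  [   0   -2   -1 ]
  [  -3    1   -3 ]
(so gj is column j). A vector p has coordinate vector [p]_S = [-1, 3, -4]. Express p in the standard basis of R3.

By definition p = -g1 + 3g2 - 4g3.
Summing componentwise gives [-7, -2, 18].

[-7, -2, 18]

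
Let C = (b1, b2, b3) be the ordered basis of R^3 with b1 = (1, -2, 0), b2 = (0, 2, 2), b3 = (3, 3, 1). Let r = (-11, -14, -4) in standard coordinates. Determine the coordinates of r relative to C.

(1, 0, -4)

[r]_C is the unique c with M c = r, where M has columns b1, ..., b3.
Solving this 3x3 system gives c = (1, 0, -4).
Check: b1 + 0·b2 - 4b3 = (-11, -14, -4).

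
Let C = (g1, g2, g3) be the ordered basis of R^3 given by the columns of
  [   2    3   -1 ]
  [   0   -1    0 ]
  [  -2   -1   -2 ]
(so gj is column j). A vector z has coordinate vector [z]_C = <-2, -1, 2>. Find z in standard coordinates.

<-9, 1, 1>

By definition z = -2g1 - g2 + 2g3.
Summing componentwise gives <-9, 1, 1>.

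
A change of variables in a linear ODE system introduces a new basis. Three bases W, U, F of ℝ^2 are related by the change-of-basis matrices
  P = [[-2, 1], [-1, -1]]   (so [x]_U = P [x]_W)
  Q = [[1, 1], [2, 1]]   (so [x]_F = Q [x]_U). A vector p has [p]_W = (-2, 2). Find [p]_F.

(6, 12)

Composing the changes, [p]_F = Q P [p]_W.
Q P = [[-3, 0], [-5, 1]]; applying this to (-2, 2) gives (6, 12).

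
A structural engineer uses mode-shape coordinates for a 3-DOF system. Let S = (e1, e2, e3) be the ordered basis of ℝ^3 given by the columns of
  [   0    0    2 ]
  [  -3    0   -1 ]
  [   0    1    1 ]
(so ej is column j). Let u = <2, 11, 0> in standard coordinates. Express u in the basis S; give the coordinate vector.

<-4, -1, 1>

Write u = c_1 e1 + ... + c_3 e3 and solve for the c_i.
Row-reducing the augmented matrix [M | u] gives c = (-4, -1, 1).
Check: -4e1 - e2 + e3 = <2, 11, 0>.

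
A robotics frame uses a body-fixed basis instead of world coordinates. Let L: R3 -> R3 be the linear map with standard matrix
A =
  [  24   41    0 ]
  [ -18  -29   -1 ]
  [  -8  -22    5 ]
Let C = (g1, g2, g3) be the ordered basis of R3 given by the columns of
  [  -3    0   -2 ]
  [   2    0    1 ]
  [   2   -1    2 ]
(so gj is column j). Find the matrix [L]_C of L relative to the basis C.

Let P have columns g1, ..., g3. Then [L]_C = P^(-1) A P.
Here det P = 1, so P^(-1) is integer; computing A P first and then P^(-1)(A P) gives [[-2, 2, 3], [2, 3, 0], [-2, -3, -1]].

[[-2, 2, 3], [2, 3, 0], [-2, -3, -1]]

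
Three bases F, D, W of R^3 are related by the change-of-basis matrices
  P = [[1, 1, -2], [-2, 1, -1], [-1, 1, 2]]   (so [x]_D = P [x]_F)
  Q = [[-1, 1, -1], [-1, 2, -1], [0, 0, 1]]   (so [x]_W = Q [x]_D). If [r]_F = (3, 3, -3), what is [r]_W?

First [r]_D = P [r]_F = (12, 0, -6).
Then [r]_W = Q [r]_D = (-6, -6, -6).

(-6, -6, -6)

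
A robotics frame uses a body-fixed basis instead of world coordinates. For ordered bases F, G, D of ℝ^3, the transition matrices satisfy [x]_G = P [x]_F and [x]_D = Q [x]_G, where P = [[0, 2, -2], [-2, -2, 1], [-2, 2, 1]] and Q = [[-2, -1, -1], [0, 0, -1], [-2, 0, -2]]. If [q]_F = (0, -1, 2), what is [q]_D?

(8, 0, 12)

Composing the changes, [q]_D = Q P [q]_F.
Q P = [[4, -4, 2], [2, -2, -1], [4, -8, 2]]; applying this to (0, -1, 2) gives (8, 0, 12).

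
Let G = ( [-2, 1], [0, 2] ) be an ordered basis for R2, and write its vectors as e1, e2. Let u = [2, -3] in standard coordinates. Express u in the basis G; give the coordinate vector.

[u]_G is the unique c with M c = u, where M has columns e1, e2.
System: -2c_1 + 0c_2 = 2, c_1 + 2c_2 = -3; solving gives c_1 = -1, c_2 = -1.
Check: -e1 - e2 = [2, -3].

[-1, -1]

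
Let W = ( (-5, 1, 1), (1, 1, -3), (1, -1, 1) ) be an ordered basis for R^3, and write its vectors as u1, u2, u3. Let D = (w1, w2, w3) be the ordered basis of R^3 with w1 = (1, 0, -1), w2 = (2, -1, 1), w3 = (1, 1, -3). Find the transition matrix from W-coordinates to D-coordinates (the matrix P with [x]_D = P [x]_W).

[[0, 0, 2], [-2, 0, 0], [-1, 1, -1]]

Let M have columns uj and N have columns wj. Then for every x, N [x]_D = x = M [x]_W, so P = N^(-1) M.
Since det N = -1, N^(-1) has integer entries; multiplying gives P = [[0, 0, 2], [-2, 0, 0], [-1, 1, -1]].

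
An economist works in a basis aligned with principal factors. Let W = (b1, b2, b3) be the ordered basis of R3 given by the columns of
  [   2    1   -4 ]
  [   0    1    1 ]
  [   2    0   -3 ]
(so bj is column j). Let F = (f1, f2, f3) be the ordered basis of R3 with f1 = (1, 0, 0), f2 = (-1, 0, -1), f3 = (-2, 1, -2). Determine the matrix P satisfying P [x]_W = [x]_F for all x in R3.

[[0, 1, -1], [-2, -2, 1], [0, 1, 1]]

Let M have columns bj and N have columns fj. Then for every x, N [x]_F = x = M [x]_W, so P = N^(-1) M.
Since det N = 1, N^(-1) has integer entries; multiplying gives P = [[0, 1, -1], [-2, -2, 1], [0, 1, 1]].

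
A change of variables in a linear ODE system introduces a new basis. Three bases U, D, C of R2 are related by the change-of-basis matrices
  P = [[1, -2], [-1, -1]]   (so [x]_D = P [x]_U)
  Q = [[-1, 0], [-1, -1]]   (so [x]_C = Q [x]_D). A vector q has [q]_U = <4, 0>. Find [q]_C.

<-4, 0>

First [q]_D = P [q]_U = <4, -4>.
Then [q]_C = Q [q]_D = <-4, 0>.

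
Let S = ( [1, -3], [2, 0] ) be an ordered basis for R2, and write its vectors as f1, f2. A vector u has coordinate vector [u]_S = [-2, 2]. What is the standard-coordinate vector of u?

[2, 6]

u = M [u]_S, where M has columns f1, f2.
Carrying out the matrix-vector product, u = [2, 6].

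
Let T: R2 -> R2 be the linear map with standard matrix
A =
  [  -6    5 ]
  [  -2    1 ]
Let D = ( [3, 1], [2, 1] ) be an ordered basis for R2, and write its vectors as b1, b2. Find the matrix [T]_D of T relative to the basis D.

With P the matrix whose columns are b1, b2, [T]_D = P^(-1) A P.
Column by column: T(b1) = A b1 = [-13, -5]; its D-coordinates [-3, -2] give column 1.
Continuing for each basis vector yields [T]_D = [[-3, -1], [-2, -2]].

[[-3, -1], [-2, -2]]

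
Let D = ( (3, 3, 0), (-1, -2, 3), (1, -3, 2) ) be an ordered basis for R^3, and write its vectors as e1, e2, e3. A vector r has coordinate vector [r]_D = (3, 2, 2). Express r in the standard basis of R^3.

(9, -1, 10)

r = M [r]_D, where M has columns e1, ..., e3.
Carrying out the matrix-vector product, r = (9, -1, 10).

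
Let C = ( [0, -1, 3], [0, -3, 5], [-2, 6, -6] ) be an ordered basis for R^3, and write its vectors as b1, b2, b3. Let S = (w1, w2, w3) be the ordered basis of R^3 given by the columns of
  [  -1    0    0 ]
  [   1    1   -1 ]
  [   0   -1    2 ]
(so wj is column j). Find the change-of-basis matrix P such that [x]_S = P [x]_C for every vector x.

[[0, 0, 2], [1, -1, 2], [2, 2, -2]]

Column j of P is [bj]_S, since P maps C-coordinates to S-coordinates.
Expressing b1 in S: b1 = 0·w1 + w2 + 2w3, so column 1 of P is [0, 1, 2].
Doing the same for each bj gives P = [[0, 0, 2], [1, -1, 2], [2, 2, -2]].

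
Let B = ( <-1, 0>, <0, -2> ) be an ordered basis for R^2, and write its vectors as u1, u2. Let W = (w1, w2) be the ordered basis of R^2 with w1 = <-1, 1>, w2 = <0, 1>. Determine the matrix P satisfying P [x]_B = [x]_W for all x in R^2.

Take x = uj: its B-coordinates are the j-th standard unit vector, so P e_j — column j of P — equals [uj]_W.
u1 = w1 - w2, giving column 1 = <1, -1>; repeating for each j gives P = [[1, 0], [-1, -2]].

[[1, 0], [-1, -2]]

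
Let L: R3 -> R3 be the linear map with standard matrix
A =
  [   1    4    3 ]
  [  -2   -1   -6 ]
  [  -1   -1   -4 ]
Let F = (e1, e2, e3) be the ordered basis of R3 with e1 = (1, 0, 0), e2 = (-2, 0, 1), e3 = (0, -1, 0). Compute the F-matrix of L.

Let P have columns e1, ..., e3. Then [L]_F = P^(-1) A P.
Here det P = 1, so P^(-1) is integer; computing A P first and then P^(-1)(A P) gives [[-1, -3, -2], [-1, -2, 1], [2, 2, -1]].

[[-1, -3, -2], [-1, -2, 1], [2, 2, -1]]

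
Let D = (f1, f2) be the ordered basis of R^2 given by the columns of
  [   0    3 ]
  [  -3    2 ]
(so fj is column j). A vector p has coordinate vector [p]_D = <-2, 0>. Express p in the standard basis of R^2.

By definition p = -2f1 + 0·f2.
Summing componentwise gives <0, 6>.

<0, 6>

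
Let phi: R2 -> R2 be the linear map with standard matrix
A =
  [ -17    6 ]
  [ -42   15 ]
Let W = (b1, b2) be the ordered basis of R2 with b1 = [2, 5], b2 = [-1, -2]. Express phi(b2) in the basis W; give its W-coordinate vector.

Compute phi(b2) = A b2 = [5, 12] in standard coordinates.
Then write this in W-coordinates: solve for y in y_1 b1 + y_2 b2 = [5, 12].
This gives y = [2, -1], which is column 2 of [phi]_W.

[2, -1]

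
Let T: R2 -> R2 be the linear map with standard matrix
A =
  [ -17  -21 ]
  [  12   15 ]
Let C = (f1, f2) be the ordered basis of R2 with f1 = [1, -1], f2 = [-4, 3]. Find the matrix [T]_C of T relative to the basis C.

[[0, -3], [-1, -2]]

With P the matrix whose columns are f1, f2, [T]_C = P^(-1) A P.
Column by column: T(f1) = A f1 = [4, -3]; its C-coordinates [0, -1] give column 1.
Continuing for each basis vector yields [T]_C = [[0, -3], [-1, -2]].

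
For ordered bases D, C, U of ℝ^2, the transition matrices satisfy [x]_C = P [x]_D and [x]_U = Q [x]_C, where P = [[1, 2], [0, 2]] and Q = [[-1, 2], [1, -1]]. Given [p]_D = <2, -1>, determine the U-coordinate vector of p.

Apply P to get C-coordinates <0, -2>, then Q to get U-coordinates.
The result is [p]_U = <-4, 2>.

<-4, 2>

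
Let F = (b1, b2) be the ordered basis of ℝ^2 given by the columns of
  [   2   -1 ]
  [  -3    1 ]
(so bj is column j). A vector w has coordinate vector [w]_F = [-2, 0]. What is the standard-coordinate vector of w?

By definition w = -2b1 + 0·b2.
Summing componentwise gives [-4, 6].

[-4, 6]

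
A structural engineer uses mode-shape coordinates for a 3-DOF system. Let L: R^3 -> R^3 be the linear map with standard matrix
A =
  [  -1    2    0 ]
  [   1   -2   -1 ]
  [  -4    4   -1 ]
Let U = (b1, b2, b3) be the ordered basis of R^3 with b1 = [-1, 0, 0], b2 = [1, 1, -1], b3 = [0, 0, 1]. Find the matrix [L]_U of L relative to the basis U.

With P the matrix whose columns are b1, ..., b3, [L]_U = P^(-1) A P.
Column by column: L(b1) = A b1 = [1, -1, 4]; its U-coordinates [-2, -1, 3] give column 1.
Continuing for each basis vector yields [L]_U = [[-2, -1, -1], [-1, 0, -1], [3, 1, -2]].

[[-2, -1, -1], [-1, 0, -1], [3, 1, -2]]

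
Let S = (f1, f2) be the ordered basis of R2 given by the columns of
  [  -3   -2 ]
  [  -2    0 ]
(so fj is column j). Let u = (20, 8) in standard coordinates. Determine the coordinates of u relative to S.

[u]_S is the unique c with M c = u, where M has columns f1, f2.
System: -3c_1 - 2c_2 = 20, -2c_1 + 0c_2 = 8; solving gives c_1 = -4, c_2 = -4.
Check: -4f1 - 4f2 = (20, 8).

(-4, -4)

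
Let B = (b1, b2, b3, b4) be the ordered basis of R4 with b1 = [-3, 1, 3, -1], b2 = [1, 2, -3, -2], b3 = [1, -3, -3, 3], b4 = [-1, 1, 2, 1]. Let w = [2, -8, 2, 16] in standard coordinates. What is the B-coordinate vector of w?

[-2, -2, 2, 4]

[w]_B is the unique c with M c = w, where M has columns b1, ..., b4.
Solving this 4x4 system gives c = (-2, -2, 2, 4).
Check: -2b1 - 2b2 + 2b3 + 4b4 = [2, -8, 2, 16].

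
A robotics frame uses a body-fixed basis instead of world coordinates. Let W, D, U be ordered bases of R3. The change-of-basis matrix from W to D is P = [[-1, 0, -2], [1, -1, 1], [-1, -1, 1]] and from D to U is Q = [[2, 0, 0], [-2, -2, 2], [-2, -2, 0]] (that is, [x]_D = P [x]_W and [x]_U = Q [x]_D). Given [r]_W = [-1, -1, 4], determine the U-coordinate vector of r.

Apply P to get D-coordinates [-7, 4, 6], then Q to get U-coordinates.
The result is [r]_U = [-14, 18, 6].

[-14, 18, 6]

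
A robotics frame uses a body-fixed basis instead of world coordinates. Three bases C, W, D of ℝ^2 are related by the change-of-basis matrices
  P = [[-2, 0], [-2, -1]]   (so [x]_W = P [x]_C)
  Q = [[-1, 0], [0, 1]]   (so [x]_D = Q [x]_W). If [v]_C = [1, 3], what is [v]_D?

[2, -5]

Composing the changes, [v]_D = Q P [v]_C.
Q P = [[2, 0], [-2, -1]]; applying this to [1, 3] gives [2, -5].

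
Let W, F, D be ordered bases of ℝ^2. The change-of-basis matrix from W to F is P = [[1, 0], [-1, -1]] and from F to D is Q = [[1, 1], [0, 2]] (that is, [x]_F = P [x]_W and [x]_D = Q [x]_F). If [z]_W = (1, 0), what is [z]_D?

Apply P to get F-coordinates (1, -1), then Q to get D-coordinates.
The result is [z]_D = (0, -2).

(0, -2)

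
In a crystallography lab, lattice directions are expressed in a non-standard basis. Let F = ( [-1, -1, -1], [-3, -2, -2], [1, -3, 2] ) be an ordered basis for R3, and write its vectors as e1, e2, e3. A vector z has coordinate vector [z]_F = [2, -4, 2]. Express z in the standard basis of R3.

z = M [z]_F, where M has columns e1, ..., e3.
Carrying out the matrix-vector product, z = [12, 0, 10].

[12, 0, 10]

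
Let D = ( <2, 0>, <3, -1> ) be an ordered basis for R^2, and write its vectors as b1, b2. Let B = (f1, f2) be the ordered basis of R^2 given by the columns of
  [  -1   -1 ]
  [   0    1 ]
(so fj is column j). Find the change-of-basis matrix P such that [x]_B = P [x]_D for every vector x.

[[-2, -2], [0, -1]]

Take x = bj: its D-coordinates are the j-th standard unit vector, so P e_j — column j of P — equals [bj]_B.
b1 = -2f1 + 0·f2, giving column 1 = <-2, 0>; repeating for each j gives P = [[-2, -2], [0, -1]].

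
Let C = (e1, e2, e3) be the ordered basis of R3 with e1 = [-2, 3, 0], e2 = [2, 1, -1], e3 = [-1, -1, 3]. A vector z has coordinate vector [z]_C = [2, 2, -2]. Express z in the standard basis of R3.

[2, 10, -8]

By definition z = 2e1 + 2e2 - 2e3.
Summing componentwise gives [2, 10, -8].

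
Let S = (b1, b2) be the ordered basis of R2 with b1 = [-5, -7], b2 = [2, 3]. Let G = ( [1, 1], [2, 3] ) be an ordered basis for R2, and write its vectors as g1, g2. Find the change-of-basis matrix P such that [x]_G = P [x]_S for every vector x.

[[-1, 0], [-2, 1]]

Let M have columns bj and N have columns gj. Then for every x, N [x]_G = x = M [x]_S, so P = N^(-1) M.
Since det N = 1, N^(-1) has integer entries; multiplying gives P = [[-1, 0], [-2, 1]].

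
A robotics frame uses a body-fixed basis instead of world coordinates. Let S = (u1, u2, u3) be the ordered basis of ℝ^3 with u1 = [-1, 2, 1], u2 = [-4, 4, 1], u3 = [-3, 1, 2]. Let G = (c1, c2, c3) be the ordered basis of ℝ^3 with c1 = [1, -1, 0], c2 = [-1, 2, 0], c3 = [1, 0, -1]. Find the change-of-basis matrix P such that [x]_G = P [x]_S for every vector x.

Column j of P is [uj]_G, since P maps S-coordinates to G-coordinates.
Expressing u1 in G: u1 = 2c1 + 2c2 - c3, so column 1 of P is [2, 2, -1].
Doing the same for each uj gives P = [[2, -2, -1], [2, 1, 0], [-1, -1, -2]].

[[2, -2, -1], [2, 1, 0], [-1, -1, -2]]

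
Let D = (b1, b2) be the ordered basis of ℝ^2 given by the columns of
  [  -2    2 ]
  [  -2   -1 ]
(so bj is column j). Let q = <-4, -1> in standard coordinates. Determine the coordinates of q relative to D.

Write q = c_1 b1 + c_2 b2 and solve for the c_i.
System: -2c_1 + 2c_2 = -4, -2c_1 - c_2 = -1; solving gives c_1 = 1, c_2 = -1.
Check: b1 - b2 = <-4, -1>.

<1, -1>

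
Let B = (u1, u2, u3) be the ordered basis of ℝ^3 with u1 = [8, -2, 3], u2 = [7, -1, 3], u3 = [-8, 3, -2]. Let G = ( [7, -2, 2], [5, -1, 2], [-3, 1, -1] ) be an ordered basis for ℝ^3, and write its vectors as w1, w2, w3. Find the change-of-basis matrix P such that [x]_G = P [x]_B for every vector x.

[[0, 0, -1], [1, 2, 1], [-1, 1, 2]]

Take x = uj: its B-coordinates are the j-th standard unit vector, so P e_j — column j of P — equals [uj]_G.
u1 = 0·w1 + w2 - w3, giving column 1 = [0, 1, -1]; repeating for each j gives P = [[0, 0, -1], [1, 2, 1], [-1, 1, 2]].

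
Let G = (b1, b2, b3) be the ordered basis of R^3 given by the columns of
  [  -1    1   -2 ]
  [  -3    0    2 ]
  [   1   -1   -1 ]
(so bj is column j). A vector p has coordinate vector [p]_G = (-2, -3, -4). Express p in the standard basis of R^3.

(7, -2, 5)

By definition p = -2b1 - 3b2 - 4b3.
Summing componentwise gives (7, -2, 5).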